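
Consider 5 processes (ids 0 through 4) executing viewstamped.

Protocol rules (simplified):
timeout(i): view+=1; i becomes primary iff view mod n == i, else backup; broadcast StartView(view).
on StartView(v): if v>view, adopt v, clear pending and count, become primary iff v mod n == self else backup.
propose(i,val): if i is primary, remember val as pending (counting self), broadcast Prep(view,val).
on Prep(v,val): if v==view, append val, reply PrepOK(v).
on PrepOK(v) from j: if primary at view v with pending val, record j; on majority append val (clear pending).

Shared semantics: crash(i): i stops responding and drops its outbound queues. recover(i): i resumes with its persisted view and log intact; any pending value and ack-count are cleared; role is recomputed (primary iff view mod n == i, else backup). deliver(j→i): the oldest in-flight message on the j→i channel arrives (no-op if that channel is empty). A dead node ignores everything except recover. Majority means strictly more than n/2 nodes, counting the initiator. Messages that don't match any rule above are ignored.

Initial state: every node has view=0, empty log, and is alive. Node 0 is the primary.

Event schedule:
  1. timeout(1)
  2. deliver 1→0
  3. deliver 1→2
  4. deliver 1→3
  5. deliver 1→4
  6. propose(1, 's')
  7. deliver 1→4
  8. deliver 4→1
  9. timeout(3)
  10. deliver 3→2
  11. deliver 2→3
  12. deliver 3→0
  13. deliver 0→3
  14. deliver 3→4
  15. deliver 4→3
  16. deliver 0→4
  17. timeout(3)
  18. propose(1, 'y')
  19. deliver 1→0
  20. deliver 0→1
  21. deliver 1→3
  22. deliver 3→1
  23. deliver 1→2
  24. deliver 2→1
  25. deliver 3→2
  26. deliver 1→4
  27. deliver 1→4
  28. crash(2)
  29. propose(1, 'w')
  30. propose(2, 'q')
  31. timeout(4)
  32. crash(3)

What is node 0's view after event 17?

1. timeout(1):  <1:prim v1 ->
2. deliver 1→0:  <0:back v1 ->
3. deliver 1→2:  <2:back v1 ->
4. deliver 1→3:  <3:back v1 ->
5. deliver 1→4:  <4:back v1 ->
6. propose(1,'s'):  nop
7. deliver 1→4:  <4:back v1 s>
8. deliver 4→1:  nop
9. timeout(3):  <3:back v2 ->
10. deliver 3→2:  <2:prim v2 ->
11. deliver 2→3:  nop
12. deliver 3→0:  <0:back v2 ->
13. deliver 0→3:  nop
14. deliver 3→4:  <4:back v2 s>
15. deliver 4→3:  nop
16. deliver 0→4:  nop
17. timeout(3):  <3:prim v3 ->

2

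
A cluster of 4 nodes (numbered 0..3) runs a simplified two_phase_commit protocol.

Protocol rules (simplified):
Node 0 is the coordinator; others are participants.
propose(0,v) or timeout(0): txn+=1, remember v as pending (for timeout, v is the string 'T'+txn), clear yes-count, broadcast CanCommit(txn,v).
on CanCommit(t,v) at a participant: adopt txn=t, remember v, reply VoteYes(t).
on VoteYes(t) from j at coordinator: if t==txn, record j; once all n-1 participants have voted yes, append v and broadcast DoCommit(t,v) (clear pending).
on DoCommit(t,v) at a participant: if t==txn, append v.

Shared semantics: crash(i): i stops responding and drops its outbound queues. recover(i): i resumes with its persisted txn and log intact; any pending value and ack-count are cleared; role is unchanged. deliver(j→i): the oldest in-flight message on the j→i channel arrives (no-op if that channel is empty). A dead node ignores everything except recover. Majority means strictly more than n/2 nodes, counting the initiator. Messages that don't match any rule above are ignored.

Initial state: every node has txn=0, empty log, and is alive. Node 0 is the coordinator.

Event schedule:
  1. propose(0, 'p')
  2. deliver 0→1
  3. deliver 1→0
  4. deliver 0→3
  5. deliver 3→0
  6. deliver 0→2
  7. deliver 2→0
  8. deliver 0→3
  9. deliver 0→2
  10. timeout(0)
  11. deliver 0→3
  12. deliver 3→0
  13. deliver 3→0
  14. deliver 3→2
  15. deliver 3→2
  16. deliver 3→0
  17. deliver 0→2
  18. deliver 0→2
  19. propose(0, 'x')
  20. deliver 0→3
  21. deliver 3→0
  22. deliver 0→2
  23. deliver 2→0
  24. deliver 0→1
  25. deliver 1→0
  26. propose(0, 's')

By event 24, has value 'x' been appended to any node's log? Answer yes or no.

e1 propose(0,'p'): 0[coor,t=1,-]
e2 deliver 0→1: 1[part,t=1,-]
e3 deliver 1→0: ·
e4 deliver 0→3: 3[part,t=1,-]
e5 deliver 3→0: ·
e6 deliver 0→2: 2[part,t=1,-]
e7 deliver 2→0: 0[coor,t=1,p]
e8 deliver 0→3: 3[part,t=1,p]
e9 deliver 0→2: 2[part,t=1,p]
e10 timeout(0): 0[coor,t=2,p]
e11 deliver 0→3: 3[part,t=2,p]
e12 deliver 3→0: ·
e13 deliver 3→0: ·
e14 deliver 3→2: ·
e15 deliver 3→2: ·
e16 deliver 3→0: ·
e17 deliver 0→2: 2[part,t=2,p]
e18 deliver 0→2: ·
e19 propose(0,'x'): 0[coor,t=3,p]
e20 deliver 0→3: 3[part,t=3,p]
e21 deliver 3→0: ·
e22 deliver 0→2: 2[part,t=3,p]
e23 deliver 2→0: ·
e24 deliver 0→1: 1[part,t=1,p]

no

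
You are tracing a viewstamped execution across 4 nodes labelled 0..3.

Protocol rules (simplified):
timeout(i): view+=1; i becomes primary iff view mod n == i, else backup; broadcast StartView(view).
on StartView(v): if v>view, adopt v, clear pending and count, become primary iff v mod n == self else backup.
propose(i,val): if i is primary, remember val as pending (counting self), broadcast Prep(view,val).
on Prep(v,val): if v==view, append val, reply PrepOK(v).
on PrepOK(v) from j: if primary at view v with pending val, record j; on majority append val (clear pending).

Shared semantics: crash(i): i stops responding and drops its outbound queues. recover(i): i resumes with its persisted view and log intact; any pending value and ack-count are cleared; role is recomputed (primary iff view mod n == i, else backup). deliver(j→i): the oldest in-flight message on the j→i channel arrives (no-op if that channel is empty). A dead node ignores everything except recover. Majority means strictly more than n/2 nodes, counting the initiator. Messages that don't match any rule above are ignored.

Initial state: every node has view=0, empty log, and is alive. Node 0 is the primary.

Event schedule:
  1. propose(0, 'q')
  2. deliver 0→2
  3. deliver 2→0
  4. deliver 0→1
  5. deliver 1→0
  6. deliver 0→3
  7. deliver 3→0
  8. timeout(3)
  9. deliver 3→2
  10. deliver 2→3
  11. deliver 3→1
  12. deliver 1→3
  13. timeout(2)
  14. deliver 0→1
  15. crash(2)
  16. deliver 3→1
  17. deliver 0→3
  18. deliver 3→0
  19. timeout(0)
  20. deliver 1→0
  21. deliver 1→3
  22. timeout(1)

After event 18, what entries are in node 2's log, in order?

q

[1] propose(0,'q') → ∅
[2] deliver 0→2 → N2(back v0 [q])
[3] deliver 2→0 → ∅
[4] deliver 0→1 → N1(back v0 [q])
[5] deliver 1→0 → N0(prim v0 [q])
[6] deliver 0→3 → N3(back v0 [q])
[7] deliver 3→0 → ∅
[8] timeout(3) → N3(back v1 [q])
[9] deliver 3→2 → N2(back v1 [q])
[10] deliver 2→3 → ∅
[11] deliver 3→1 → N1(prim v1 [q])
[12] deliver 1→3 → ∅
[13] timeout(2) → N2(prim v2 [q])
[14] deliver 0→1 → ∅
[15] crash(2) → N2(✗prim v2 [q])
[16] deliver 3→1 → ∅
[17] deliver 0→3 → ∅
[18] deliver 3→0 → N0(back v1 [q])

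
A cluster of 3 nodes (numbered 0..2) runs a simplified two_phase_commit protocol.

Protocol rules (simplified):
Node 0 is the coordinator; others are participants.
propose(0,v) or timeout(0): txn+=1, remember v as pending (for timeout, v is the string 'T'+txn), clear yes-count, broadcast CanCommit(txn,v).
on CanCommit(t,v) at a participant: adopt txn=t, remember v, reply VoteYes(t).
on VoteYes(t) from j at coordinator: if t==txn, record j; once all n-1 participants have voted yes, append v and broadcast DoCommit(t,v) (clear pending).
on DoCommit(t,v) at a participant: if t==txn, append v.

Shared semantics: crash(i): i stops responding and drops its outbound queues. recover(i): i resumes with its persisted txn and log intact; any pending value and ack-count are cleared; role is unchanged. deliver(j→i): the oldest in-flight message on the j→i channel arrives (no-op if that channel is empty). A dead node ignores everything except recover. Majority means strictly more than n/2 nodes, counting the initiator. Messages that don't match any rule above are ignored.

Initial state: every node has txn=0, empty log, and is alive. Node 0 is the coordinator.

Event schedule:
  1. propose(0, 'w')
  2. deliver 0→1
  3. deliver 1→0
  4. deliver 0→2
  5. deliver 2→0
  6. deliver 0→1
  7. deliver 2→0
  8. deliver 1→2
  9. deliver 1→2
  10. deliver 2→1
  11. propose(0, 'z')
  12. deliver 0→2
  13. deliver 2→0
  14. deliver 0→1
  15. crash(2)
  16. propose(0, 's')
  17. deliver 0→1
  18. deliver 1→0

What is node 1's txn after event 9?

[1] propose(0,'w') → N0(coor t1 [-])
[2] deliver 0→1 → N1(part t1 [-])
[3] deliver 1→0 → ∅
[4] deliver 0→2 → N2(part t1 [-])
[5] deliver 2→0 → N0(coor t1 [w])
[6] deliver 0→1 → N1(part t1 [w])
[7] deliver 2→0 → ∅
[8] deliver 1→2 → ∅
[9] deliver 1→2 → ∅

1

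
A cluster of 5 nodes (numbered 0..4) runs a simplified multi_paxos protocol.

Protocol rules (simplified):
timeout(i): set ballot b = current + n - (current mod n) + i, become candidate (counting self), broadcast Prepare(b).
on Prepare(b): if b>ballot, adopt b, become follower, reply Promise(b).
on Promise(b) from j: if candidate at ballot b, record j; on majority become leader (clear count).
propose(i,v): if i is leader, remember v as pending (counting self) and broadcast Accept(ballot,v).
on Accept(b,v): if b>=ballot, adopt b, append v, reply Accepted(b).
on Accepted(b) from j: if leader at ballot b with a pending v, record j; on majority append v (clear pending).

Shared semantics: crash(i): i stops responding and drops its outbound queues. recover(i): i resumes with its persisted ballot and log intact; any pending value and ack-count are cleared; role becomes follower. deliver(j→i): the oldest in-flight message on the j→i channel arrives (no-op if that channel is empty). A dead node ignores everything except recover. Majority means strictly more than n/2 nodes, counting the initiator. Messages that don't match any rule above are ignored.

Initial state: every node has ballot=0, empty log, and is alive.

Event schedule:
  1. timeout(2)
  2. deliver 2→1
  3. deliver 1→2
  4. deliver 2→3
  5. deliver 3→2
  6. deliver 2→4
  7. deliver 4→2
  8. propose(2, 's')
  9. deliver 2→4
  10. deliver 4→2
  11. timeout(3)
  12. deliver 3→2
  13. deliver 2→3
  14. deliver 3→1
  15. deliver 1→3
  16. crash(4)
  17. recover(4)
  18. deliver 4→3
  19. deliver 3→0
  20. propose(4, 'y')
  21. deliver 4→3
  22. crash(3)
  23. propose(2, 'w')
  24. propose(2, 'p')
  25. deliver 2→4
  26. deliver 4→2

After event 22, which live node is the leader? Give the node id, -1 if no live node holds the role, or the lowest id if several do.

-1

after 1 — timeout(2): n2:cand/b7/[-]
after 2 — deliver 2→1: n1:foll/b7/[-]
after 3 — deliver 1→2: ·
after 4 — deliver 2→3: n3:foll/b7/[-]
after 5 — deliver 3→2: n2:lead/b7/[-]
after 6 — deliver 2→4: n4:foll/b7/[-]
after 7 — deliver 4→2: ·
after 8 — propose(2,'s'): ·
after 9 — deliver 2→4: n4:foll/b7/[s]
after 10 — deliver 4→2: ·
after 11 — timeout(3): n3:cand/b13/[-]
after 12 — deliver 3→2: n2:foll/b13/[-]
after 13 — deliver 2→3: ·
after 14 — deliver 3→1: n1:foll/b13/[-]
after 15 — deliver 1→3: ·
after 16 — crash(4): n4:✗foll/b7/[s]
after 17 — recover(4): n4:foll/b7/[s]
after 18 — deliver 4→3: ·
after 19 — deliver 3→0: n0:foll/b13/[-]
after 20 — propose(4,'y'): ·
after 21 — deliver 4→3: ·
after 22 — crash(3): n3:✗cand/b13/[-]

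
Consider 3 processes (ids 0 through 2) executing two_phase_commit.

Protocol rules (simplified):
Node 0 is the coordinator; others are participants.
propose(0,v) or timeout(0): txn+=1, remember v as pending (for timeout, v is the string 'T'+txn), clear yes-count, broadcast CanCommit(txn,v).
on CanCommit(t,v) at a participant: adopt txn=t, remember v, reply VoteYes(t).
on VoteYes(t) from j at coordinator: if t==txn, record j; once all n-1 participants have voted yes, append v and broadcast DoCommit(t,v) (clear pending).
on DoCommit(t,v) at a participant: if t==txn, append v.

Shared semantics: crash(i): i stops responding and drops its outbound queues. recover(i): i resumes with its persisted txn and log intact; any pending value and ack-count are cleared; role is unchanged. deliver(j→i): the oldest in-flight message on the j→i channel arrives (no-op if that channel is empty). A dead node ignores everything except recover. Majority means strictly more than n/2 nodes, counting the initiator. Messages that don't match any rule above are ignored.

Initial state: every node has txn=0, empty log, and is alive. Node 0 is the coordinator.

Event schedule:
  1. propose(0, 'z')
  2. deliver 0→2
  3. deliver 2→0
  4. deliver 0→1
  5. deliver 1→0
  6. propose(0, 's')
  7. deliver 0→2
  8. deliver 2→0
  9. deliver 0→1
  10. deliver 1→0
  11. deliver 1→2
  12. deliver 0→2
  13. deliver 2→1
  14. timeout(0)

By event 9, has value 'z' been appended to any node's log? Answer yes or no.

yes

[1] propose(0,'z') → N0(coor t1 [-])
[2] deliver 0→2 → N2(part t1 [-])
[3] deliver 2→0 → ∅
[4] deliver 0→1 → N1(part t1 [-])
[5] deliver 1→0 → N0(coor t1 [z])
[6] propose(0,'s') → N0(coor t2 [z])
[7] deliver 0→2 → N2(part t1 [z])
[8] deliver 2→0 → ∅
[9] deliver 0→1 → N1(part t1 [z])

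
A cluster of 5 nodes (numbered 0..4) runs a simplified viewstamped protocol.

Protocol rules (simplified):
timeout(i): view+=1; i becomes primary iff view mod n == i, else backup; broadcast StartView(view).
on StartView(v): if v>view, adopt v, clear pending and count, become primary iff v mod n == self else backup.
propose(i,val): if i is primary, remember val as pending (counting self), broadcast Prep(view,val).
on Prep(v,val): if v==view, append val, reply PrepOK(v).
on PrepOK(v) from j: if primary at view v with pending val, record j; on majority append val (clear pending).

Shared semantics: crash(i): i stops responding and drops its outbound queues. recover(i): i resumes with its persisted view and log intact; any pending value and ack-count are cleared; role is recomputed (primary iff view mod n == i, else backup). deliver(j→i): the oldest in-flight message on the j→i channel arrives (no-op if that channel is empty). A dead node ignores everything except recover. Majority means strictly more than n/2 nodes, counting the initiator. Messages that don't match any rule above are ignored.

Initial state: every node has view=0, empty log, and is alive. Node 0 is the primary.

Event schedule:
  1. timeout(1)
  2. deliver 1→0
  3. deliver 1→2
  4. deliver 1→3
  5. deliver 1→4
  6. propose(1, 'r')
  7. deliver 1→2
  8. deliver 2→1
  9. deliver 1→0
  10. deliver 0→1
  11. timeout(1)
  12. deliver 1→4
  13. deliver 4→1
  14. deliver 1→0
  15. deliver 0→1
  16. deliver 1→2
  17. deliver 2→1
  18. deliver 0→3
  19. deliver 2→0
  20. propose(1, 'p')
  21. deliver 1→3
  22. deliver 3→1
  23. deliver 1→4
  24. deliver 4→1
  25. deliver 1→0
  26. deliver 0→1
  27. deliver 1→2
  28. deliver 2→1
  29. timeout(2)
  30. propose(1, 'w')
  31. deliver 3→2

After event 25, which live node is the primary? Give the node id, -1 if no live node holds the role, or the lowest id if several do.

2

[1] timeout(1) → N1(prim v1 [-])
[2] deliver 1→0 → N0(back v1 [-])
[3] deliver 1→2 → N2(back v1 [-])
[4] deliver 1→3 → N3(back v1 [-])
[5] deliver 1→4 → N4(back v1 [-])
[6] propose(1,'r') → ∅
[7] deliver 1→2 → N2(back v1 [r])
[8] deliver 2→1 → ∅
[9] deliver 1→0 → N0(back v1 [r])
[10] deliver 0→1 → N1(prim v1 [r])
[11] timeout(1) → N1(back v2 [r])
[12] deliver 1→4 → N4(back v1 [r])
[13] deliver 4→1 → ∅
[14] deliver 1→0 → N0(back v2 [r])
[15] deliver 0→1 → ∅
[16] deliver 1→2 → N2(prim v2 [r])
[17] deliver 2→1 → ∅
[18] deliver 0→3 → ∅
[19] deliver 2→0 → ∅
[20] propose(1,'p') → ∅
[21] deliver 1→3 → N3(back v1 [r])
[22] deliver 3→1 → ∅
[23] deliver 1→4 → N4(back v2 [r])
[24] deliver 4→1 → ∅
[25] deliver 1→0 → ∅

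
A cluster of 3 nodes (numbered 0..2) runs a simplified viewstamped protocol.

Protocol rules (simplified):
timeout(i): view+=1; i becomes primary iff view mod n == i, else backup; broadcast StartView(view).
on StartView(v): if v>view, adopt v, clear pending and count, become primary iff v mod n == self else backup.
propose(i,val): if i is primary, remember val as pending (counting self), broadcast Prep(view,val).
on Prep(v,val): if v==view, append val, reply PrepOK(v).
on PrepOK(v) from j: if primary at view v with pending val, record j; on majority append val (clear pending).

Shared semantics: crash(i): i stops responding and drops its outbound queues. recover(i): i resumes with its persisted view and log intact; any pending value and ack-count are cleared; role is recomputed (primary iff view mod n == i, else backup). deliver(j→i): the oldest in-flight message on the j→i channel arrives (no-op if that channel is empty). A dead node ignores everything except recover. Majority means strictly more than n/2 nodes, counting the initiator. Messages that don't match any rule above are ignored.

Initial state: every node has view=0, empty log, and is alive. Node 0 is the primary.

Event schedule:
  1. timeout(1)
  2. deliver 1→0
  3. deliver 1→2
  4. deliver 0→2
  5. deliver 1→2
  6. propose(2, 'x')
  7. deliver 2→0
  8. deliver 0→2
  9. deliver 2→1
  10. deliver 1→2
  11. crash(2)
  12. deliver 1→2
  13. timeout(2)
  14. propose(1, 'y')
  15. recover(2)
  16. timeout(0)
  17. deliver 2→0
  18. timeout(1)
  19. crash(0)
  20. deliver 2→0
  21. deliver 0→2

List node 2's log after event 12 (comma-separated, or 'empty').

empty

after 1 — timeout(1): n1:prim/v1/[-]
after 2 — deliver 1→0: n0:back/v1/[-]
after 3 — deliver 1→2: n2:back/v1/[-]
after 4 — deliver 0→2: ·
after 5 — deliver 1→2: ·
after 6 — propose(2,'x'): ·
after 7 — deliver 2→0: ·
after 8 — deliver 0→2: ·
after 9 — deliver 2→1: ·
after 10 — deliver 1→2: ·
after 11 — crash(2): n2:✗back/v1/[-]
after 12 — deliver 1→2: ·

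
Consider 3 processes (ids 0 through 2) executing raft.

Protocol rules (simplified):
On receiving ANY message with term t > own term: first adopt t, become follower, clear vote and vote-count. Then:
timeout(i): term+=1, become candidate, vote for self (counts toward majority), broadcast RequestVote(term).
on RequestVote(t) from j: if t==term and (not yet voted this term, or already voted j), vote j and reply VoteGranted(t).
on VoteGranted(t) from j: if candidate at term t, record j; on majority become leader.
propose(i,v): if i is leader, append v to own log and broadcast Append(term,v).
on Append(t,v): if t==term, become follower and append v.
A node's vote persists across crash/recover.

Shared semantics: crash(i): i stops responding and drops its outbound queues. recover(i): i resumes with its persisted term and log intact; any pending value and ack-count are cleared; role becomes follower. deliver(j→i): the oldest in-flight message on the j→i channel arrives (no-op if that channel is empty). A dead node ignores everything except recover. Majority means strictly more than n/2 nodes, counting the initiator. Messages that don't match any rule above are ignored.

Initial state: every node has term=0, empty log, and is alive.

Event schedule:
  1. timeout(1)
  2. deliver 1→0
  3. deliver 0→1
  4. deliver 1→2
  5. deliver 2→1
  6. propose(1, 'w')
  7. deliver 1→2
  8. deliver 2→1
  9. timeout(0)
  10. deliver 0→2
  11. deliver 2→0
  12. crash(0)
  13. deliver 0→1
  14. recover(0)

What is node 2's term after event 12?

1. timeout(1):  <1:cand t1 ->
2. deliver 1→0:  <0:foll t1 ->
3. deliver 0→1:  <1:lead t1 ->
4. deliver 1→2:  <2:foll t1 ->
5. deliver 2→1:  nop
6. propose(1,'w'):  <1:lead t1 w>
7. deliver 1→2:  <2:foll t1 w>
8. deliver 2→1:  nop
9. timeout(0):  <0:cand t2 ->
10. deliver 0→2:  <2:foll t2 w>
11. deliver 2→0:  <0:lead t2 ->
12. crash(0):  <0:✗lead t2 ->

2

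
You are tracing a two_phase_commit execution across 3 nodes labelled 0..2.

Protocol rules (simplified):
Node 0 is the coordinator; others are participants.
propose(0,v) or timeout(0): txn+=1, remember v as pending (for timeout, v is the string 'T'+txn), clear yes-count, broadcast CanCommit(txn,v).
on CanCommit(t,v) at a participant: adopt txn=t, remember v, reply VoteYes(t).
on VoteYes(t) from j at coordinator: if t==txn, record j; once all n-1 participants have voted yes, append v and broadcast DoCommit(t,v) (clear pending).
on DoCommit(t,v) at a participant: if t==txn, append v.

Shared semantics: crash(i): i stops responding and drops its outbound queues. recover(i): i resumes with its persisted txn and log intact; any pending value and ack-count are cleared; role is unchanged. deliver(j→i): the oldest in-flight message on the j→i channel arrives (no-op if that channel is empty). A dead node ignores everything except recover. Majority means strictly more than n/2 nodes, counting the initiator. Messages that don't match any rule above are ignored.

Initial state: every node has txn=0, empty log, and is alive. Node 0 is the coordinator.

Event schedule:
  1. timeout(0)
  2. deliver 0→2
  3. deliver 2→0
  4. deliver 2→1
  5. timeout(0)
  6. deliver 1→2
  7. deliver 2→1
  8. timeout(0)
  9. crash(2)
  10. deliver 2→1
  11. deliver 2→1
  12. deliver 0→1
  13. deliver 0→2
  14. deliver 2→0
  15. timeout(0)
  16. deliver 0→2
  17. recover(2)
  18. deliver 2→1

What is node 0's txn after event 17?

4

e1 timeout(0): 0[coor,t=1,-]
e2 deliver 0→2: 2[part,t=1,-]
e3 deliver 2→0: ·
e4 deliver 2→1: ·
e5 timeout(0): 0[coor,t=2,-]
e6 deliver 1→2: ·
e7 deliver 2→1: ·
e8 timeout(0): 0[coor,t=3,-]
e9 crash(2): 2[✗part,t=1,-]
e10 deliver 2→1: ·
e11 deliver 2→1: ·
e12 deliver 0→1: 1[part,t=1,-]
e13 deliver 0→2: ·
e14 deliver 2→0: ·
e15 timeout(0): 0[coor,t=4,-]
e16 deliver 0→2: ·
e17 recover(2): 2[part,t=1,-]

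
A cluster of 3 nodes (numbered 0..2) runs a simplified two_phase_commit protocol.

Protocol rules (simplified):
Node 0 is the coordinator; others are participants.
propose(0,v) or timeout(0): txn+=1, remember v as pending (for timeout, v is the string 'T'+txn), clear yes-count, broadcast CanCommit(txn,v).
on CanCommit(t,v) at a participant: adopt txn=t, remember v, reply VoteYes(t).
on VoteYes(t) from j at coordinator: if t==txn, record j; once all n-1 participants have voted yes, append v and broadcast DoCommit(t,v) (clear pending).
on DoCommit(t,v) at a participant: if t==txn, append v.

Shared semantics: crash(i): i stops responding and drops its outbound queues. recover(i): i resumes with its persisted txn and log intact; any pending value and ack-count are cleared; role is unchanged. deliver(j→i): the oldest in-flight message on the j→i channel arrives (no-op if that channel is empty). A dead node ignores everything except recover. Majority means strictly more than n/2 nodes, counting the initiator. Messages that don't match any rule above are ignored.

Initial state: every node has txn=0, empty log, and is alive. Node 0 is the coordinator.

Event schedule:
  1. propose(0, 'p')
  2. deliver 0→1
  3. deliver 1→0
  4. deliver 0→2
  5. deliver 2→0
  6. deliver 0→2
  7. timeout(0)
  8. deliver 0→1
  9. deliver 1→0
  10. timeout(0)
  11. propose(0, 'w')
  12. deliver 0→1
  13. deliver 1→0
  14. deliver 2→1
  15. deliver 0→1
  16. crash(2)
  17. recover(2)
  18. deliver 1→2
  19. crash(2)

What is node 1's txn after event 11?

1

after 1 — propose(0,'p'): n0:coor/t1/[-]
after 2 — deliver 0→1: n1:part/t1/[-]
after 3 — deliver 1→0: ·
after 4 — deliver 0→2: n2:part/t1/[-]
after 5 — deliver 2→0: n0:coor/t1/[p]
after 6 — deliver 0→2: n2:part/t1/[p]
after 7 — timeout(0): n0:coor/t2/[p]
after 8 — deliver 0→1: n1:part/t1/[p]
after 9 — deliver 1→0: ·
after 10 — timeout(0): n0:coor/t3/[p]
after 11 — propose(0,'w'): n0:coor/t4/[p]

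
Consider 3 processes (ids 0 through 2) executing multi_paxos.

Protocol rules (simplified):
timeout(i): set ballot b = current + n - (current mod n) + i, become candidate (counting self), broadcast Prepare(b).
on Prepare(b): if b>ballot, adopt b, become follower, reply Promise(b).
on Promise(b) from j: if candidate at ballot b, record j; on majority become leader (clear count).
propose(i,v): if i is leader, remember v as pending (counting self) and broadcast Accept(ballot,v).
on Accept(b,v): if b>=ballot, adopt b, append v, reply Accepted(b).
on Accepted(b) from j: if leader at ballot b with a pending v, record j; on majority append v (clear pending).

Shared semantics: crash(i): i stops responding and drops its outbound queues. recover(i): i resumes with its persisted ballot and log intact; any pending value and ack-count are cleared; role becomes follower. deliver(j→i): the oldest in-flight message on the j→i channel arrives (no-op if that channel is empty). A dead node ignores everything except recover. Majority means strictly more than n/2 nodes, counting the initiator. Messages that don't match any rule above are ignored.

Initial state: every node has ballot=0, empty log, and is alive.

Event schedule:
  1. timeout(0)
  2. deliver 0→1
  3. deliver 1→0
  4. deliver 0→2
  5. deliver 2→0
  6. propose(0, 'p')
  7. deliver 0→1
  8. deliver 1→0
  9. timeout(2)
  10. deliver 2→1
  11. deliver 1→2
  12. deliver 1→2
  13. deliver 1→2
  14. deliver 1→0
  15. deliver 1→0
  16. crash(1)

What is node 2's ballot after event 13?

8

1. timeout(0):  <0:cand b3 ->
2. deliver 0→1:  <1:foll b3 ->
3. deliver 1→0:  <0:lead b3 ->
4. deliver 0→2:  <2:foll b3 ->
5. deliver 2→0:  nop
6. propose(0,'p'):  nop
7. deliver 0→1:  <1:foll b3 p>
8. deliver 1→0:  <0:lead b3 p>
9. timeout(2):  <2:cand b8 ->
10. deliver 2→1:  <1:foll b8 p>
11. deliver 1→2:  <2:lead b8 ->
12. deliver 1→2:  nop
13. deliver 1→2:  nop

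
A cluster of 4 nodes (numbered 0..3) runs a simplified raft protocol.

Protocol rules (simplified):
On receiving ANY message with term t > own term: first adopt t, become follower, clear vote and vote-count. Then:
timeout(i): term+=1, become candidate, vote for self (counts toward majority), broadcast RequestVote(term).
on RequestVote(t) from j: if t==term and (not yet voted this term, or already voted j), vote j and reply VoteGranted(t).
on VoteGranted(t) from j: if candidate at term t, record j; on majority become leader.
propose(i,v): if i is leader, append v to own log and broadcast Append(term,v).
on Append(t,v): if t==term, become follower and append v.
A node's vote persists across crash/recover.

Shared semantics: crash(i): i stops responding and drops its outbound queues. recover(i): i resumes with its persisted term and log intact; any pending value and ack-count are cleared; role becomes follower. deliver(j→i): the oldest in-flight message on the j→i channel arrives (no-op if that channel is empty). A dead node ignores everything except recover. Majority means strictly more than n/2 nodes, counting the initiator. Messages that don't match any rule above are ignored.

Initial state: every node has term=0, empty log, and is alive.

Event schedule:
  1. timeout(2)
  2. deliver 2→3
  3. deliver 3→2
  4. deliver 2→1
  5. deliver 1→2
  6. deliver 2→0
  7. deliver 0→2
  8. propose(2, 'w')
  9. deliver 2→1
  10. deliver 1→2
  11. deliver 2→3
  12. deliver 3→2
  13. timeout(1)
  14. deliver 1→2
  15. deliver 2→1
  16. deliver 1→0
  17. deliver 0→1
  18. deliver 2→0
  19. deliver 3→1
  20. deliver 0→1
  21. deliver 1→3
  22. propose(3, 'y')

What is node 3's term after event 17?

1

step 1 timeout(2): 2={cand,t=1,log=-}
step 2 deliver 2→3: 3={foll,t=1,log=-}
step 3 deliver 3→2: —
step 4 deliver 2→1: 1={foll,t=1,log=-}
step 5 deliver 1→2: 2={lead,t=1,log=-}
step 6 deliver 2→0: 0={foll,t=1,log=-}
step 7 deliver 0→2: —
step 8 propose(2,'w'): 2={lead,t=1,log=w}
step 9 deliver 2→1: 1={foll,t=1,log=w}
step 10 deliver 1→2: —
step 11 deliver 2→3: 3={foll,t=1,log=w}
step 12 deliver 3→2: —
step 13 timeout(1): 1={cand,t=2,log=w}
step 14 deliver 1→2: 2={foll,t=2,log=w}
step 15 deliver 2→1: —
step 16 deliver 1→0: 0={foll,t=2,log=-}
step 17 deliver 0→1: 1={lead,t=2,log=w}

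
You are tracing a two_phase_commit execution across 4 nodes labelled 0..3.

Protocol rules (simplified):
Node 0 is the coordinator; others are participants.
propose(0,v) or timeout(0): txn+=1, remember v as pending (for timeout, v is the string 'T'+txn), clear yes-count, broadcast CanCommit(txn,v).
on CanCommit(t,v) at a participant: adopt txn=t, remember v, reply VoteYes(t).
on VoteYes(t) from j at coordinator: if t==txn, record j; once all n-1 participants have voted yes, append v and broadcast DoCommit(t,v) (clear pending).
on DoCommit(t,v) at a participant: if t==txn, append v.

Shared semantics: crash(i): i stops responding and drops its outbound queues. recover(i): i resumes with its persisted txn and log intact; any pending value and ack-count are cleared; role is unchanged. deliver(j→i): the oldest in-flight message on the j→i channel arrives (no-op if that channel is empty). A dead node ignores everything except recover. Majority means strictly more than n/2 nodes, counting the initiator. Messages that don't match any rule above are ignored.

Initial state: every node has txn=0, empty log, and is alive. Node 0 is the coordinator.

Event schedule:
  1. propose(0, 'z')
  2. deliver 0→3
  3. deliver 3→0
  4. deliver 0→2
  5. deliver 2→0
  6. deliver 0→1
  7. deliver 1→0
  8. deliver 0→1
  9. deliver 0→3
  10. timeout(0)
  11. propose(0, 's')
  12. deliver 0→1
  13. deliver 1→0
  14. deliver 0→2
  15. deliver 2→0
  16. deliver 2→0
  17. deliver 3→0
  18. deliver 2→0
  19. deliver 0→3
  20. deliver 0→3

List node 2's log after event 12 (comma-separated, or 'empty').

step 1 propose(0,'z'): 0={coor,t=1,log=-}
step 2 deliver 0→3: 3={part,t=1,log=-}
step 3 deliver 3→0: —
step 4 deliver 0→2: 2={part,t=1,log=-}
step 5 deliver 2→0: —
step 6 deliver 0→1: 1={part,t=1,log=-}
step 7 deliver 1→0: 0={coor,t=1,log=z}
step 8 deliver 0→1: 1={part,t=1,log=z}
step 9 deliver 0→3: 3={part,t=1,log=z}
step 10 timeout(0): 0={coor,t=2,log=z}
step 11 propose(0,'s'): 0={coor,t=3,log=z}
step 12 deliver 0→1: 1={part,t=2,log=z}

empty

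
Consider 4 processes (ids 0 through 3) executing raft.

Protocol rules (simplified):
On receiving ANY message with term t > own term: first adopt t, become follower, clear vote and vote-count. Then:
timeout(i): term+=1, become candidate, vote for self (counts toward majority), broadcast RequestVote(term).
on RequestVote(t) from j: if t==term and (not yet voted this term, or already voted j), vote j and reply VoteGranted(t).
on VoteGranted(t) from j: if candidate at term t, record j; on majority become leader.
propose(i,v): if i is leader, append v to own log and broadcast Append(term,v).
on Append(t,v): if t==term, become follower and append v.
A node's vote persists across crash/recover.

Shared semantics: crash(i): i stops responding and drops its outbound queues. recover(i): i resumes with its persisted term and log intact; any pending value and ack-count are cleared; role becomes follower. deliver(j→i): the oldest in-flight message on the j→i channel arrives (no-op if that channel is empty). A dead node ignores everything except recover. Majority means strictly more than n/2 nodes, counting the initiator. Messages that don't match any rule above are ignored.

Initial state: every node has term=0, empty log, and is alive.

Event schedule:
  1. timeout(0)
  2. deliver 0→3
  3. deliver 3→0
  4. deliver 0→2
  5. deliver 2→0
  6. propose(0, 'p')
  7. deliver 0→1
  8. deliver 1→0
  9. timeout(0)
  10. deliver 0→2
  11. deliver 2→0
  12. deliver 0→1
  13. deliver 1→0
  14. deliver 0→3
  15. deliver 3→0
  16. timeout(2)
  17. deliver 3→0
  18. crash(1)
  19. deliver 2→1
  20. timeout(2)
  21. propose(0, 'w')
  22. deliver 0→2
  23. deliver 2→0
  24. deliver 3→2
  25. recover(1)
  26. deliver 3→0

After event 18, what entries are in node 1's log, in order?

after 1 — timeout(0): n0:cand/t1/[-]
after 2 — deliver 0→3: n3:foll/t1/[-]
after 3 — deliver 3→0: ·
after 4 — deliver 0→2: n2:foll/t1/[-]
after 5 — deliver 2→0: n0:lead/t1/[-]
after 6 — propose(0,'p'): n0:lead/t1/[p]
after 7 — deliver 0→1: n1:foll/t1/[-]
after 8 — deliver 1→0: ·
after 9 — timeout(0): n0:cand/t2/[p]
after 10 — deliver 0→2: n2:foll/t1/[p]
after 11 — deliver 2→0: ·
after 12 — deliver 0→1: n1:foll/t1/[p]
after 13 — deliver 1→0: ·
after 14 — deliver 0→3: n3:foll/t1/[p]
after 15 — deliver 3→0: ·
after 16 — timeout(2): n2:cand/t2/[p]
after 17 — deliver 3→0: ·
after 18 — crash(1): n1:✗foll/t1/[p]

p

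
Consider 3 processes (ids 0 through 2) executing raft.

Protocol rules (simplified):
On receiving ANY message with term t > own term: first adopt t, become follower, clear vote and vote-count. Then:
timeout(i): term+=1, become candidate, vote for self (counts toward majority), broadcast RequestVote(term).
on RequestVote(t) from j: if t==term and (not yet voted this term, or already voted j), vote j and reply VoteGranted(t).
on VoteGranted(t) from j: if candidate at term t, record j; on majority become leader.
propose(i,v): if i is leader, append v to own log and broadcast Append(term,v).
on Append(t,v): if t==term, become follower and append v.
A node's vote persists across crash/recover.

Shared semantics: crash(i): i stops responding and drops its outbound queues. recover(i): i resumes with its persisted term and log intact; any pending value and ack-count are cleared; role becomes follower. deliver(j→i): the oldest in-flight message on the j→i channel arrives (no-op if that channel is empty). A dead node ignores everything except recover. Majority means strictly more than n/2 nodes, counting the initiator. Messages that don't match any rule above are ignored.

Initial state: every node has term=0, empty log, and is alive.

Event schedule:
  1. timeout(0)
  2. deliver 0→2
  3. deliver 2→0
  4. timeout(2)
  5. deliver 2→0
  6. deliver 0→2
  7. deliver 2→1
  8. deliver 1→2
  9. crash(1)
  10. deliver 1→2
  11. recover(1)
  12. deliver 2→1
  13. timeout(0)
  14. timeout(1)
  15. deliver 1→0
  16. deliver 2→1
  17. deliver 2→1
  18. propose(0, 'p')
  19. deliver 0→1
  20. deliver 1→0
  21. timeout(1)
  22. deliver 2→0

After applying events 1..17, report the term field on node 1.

[1] timeout(0) → N0(cand t1 [-])
[2] deliver 0→2 → N2(foll t1 [-])
[3] deliver 2→0 → N0(lead t1 [-])
[4] timeout(2) → N2(cand t2 [-])
[5] deliver 2→0 → N0(foll t2 [-])
[6] deliver 0→2 → N2(lead t2 [-])
[7] deliver 2→1 → N1(foll t2 [-])
[8] deliver 1→2 → ∅
[9] crash(1) → N1(✗foll t2 [-])
[10] deliver 1→2 → ∅
[11] recover(1) → N1(foll t2 [-])
[12] deliver 2→1 → ∅
[13] timeout(0) → N0(cand t3 [-])
[14] timeout(1) → N1(cand t3 [-])
[15] deliver 1→0 → ∅
[16] deliver 2→1 → ∅
[17] deliver 2→1 → ∅

3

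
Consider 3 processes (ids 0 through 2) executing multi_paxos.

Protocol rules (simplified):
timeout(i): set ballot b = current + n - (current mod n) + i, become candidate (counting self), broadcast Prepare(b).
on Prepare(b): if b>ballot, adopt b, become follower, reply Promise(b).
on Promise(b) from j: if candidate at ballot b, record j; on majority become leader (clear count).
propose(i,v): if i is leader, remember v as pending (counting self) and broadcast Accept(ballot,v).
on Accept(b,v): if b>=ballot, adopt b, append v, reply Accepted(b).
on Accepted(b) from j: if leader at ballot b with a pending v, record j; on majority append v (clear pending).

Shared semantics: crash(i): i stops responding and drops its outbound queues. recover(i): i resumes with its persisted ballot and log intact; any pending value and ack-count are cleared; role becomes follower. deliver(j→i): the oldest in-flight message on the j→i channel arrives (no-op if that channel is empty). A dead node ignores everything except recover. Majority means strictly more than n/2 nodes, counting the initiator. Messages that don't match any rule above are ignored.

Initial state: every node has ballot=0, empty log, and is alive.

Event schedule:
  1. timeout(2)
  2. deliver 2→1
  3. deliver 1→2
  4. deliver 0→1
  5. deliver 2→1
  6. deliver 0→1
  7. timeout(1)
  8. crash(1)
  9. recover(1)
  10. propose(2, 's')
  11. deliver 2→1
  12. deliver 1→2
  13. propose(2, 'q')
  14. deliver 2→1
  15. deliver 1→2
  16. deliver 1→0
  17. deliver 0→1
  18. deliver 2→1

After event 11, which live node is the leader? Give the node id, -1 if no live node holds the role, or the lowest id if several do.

2

1. timeout(2):  <2:cand b5 ->
2. deliver 2→1:  <1:foll b5 ->
3. deliver 1→2:  <2:lead b5 ->
4. deliver 0→1:  nop
5. deliver 2→1:  nop
6. deliver 0→1:  nop
7. timeout(1):  <1:cand b7 ->
8. crash(1):  <1:✗cand b7 ->
9. recover(1):  <1:foll b7 ->
10. propose(2,'s'):  nop
11. deliver 2→1:  nop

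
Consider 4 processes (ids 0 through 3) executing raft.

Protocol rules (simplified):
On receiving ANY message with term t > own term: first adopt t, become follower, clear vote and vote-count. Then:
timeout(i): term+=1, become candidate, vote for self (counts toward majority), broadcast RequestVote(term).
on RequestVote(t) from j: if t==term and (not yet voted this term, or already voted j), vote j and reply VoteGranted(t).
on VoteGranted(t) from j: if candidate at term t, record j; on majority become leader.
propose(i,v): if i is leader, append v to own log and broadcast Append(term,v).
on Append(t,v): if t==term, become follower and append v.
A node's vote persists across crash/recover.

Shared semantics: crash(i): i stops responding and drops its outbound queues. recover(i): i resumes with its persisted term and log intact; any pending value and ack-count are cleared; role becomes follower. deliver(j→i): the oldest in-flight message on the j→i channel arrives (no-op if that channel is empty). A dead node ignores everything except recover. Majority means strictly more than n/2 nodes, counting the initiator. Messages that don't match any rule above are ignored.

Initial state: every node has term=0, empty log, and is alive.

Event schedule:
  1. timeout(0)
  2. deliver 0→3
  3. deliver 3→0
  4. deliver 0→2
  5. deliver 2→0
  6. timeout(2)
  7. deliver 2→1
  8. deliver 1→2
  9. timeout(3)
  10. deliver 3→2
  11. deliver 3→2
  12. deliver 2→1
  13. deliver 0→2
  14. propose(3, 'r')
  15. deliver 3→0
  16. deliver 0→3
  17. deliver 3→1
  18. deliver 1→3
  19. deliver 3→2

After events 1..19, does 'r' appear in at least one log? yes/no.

no

step 1 timeout(0): 0={cand,t=1,log=-}
step 2 deliver 0→3: 3={foll,t=1,log=-}
step 3 deliver 3→0: —
step 4 deliver 0→2: 2={foll,t=1,log=-}
step 5 deliver 2→0: 0={lead,t=1,log=-}
step 6 timeout(2): 2={cand,t=2,log=-}
step 7 deliver 2→1: 1={foll,t=2,log=-}
step 8 deliver 1→2: —
step 9 timeout(3): 3={cand,t=2,log=-}
step 10 deliver 3→2: —
step 11 deliver 3→2: —
step 12 deliver 2→1: —
step 13 deliver 0→2: —
step 14 propose(3,'r'): —
step 15 deliver 3→0: 0={foll,t=2,log=-}
step 16 deliver 0→3: —
step 17 deliver 3→1: —
step 18 deliver 1→3: —
step 19 deliver 3→2: —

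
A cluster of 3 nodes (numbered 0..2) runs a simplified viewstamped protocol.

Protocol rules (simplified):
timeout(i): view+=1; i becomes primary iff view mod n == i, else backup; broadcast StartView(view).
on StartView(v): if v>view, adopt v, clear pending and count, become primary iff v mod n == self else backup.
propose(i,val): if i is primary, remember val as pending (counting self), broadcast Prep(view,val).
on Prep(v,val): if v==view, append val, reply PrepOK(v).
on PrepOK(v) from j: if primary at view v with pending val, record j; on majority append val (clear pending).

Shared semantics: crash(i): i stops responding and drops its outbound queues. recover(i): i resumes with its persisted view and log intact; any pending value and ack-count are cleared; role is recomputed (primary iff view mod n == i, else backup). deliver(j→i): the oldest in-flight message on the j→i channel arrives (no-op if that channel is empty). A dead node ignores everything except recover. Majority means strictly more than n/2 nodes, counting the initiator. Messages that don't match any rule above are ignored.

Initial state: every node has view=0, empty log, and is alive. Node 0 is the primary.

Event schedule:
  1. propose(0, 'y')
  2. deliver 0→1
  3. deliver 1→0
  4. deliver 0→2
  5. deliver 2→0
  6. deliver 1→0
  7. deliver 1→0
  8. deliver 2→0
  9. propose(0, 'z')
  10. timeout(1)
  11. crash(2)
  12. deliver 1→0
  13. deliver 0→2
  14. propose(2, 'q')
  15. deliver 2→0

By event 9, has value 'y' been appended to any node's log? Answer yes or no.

after 1 — propose(0,'y'): ·
after 2 — deliver 0→1: n1:back/v0/[y]
after 3 — deliver 1→0: n0:prim/v0/[y]
after 4 — deliver 0→2: n2:back/v0/[y]
after 5 — deliver 2→0: ·
after 6 — deliver 1→0: ·
after 7 — deliver 1→0: ·
after 8 — deliver 2→0: ·
after 9 — propose(0,'z'): ·

yes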